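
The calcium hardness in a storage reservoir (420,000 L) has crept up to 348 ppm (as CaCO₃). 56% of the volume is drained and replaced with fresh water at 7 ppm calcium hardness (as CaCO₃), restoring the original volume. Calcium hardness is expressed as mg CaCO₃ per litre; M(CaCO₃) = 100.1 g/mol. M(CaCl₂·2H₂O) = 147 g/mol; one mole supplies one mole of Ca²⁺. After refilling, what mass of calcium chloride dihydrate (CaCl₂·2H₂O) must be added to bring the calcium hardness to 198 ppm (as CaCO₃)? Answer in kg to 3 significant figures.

25.3 kg

After draining 56% and refilling: 348 × 0.44 + 7 × 0.56 = 157.04 ppm.
Deficit to target: 198 − 157.04 = 40.96 mg/L.
As CaCO₃: 40.96 mg/L × 420,000 L = 17,200 g; ÷ 100.1 = 171.9 mol Ca²⁺.
Mass: 171.9 × 147 = 25,260 g.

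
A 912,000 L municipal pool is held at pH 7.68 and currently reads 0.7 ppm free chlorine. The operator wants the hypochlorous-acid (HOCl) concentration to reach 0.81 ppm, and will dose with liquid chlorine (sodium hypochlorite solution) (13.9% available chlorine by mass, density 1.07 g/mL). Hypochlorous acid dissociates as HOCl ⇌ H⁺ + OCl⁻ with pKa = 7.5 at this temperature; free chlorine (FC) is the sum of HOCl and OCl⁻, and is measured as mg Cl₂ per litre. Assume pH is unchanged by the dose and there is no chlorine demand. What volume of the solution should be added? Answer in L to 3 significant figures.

[OCl⁻]/[HOCl] = 10^(pH − pKa) = 10^(7.68 − 7.5) = 1.514; fraction as HOCl = 1/(1 + 1.514) = 0.3978.
Free chlorine required for 0.81 ppm HOCl: 0.81 / 0.3978 = 2.036 ppm.
FC to add: 2.036 − 0.7 = 1.336 mg/L as Cl₂.
Cl₂ equivalent: 1.336 mg/L × 912,000 L = 1218 g.
Product at 13.9% available Cl: 1218 / 0.139 = 8766 g.
Volume: 8766 g ÷ 1.07 g/mL = 8192 mL.

8.19 L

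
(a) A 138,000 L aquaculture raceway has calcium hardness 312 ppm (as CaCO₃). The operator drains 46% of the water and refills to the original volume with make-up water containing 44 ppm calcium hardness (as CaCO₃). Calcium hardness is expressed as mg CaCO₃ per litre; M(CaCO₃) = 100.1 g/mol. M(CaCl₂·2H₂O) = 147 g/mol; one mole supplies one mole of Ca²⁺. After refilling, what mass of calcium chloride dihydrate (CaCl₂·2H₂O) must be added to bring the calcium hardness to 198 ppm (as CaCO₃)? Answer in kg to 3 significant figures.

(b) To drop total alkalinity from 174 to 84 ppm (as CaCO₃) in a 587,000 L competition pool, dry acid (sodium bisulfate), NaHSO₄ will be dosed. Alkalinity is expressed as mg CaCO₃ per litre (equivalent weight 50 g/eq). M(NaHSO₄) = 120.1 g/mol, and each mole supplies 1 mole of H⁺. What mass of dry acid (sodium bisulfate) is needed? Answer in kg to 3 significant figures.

(a) After draining 46% and refilling: 312 × 0.54 + 44 × 0.46 = 188.72 ppm.
(a) Deficit to target: 198 − 188.72 = 9.28 mg/L.
(a) As CaCO₃: 9.28 mg/L × 138,000 L = 1281 g; ÷ 100.1 = 12.79 mol Ca²⁺.
(a) Mass: 12.79 × 147 = 1881 g.

(b) Alkalinity to neutralize: (174 − 84) = 90 mg/L as CaCO₃ × 587,000 L = 52,830 g as CaCO₃.
(b) Equivalents of H⁺ required: 52,830 ÷ 50 g/eq = 1057 eq = 1057 mol NaHSO₄.
(b) Mass of NaHSO₄: 1057 × 120.1 = 126,900 g.

(a) 1.88 kg; (b) 127 kg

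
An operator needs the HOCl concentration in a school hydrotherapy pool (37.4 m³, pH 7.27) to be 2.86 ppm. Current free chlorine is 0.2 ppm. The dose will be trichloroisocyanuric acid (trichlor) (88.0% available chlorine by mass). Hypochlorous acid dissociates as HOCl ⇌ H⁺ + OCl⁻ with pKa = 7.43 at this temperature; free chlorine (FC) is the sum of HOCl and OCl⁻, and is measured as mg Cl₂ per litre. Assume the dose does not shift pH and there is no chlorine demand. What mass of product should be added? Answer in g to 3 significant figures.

197 g

Volume: 37.4 m³ = 37,400 L.
[OCl⁻]/[HOCl] = 10^(pH − pKa) = 10^(7.27 − 7.43) = 0.6918; fraction as HOCl = 1/(1 + 0.6918) = 0.5911.
Free chlorine required for 2.86 ppm HOCl: 2.86 / 0.5911 = 4.839 ppm.
FC to add: 4.839 − 0.2 = 4.639 mg/L as Cl₂.
Cl₂ equivalent: 4.639 mg/L × 37,400 L = 173.5 g.
Product at 88.0% available Cl: 173.5 / 0.88 = 197.1 g.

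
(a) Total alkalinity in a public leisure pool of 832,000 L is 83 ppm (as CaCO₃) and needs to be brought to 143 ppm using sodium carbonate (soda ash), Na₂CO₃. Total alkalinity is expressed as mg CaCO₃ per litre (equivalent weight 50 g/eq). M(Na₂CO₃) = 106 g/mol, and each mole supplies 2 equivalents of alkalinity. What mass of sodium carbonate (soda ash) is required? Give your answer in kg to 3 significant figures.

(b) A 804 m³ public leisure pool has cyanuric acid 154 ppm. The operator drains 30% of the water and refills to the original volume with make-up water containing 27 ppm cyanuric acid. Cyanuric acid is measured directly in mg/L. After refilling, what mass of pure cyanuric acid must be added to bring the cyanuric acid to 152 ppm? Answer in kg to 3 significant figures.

(a) 52.9 kg; (b) 29.0 kg

(a) Alkalinity to add: (143 − 83) = 60 mg/L as CaCO₃ × 832,000 L = 49,920 g as CaCO₃.
(a) Equivalents: 49,920 g ÷ 50 g/eq = 998.4 eq.
(a) Each mole of Na₂CO₃ supplies 2 eq, so 998.4 / 2 = 499.2 mol.
(a) Mass: 499.2 mol × 106 g/mol = 52,920 g.

(b) Volume: 804 m³ = 804,000 L.
(b) After draining 30% and refilling: 154 × 0.70 + 27 × 0.30 = 115.9 ppm.
(b) Deficit to target: 152 − 115.9 = 36.1 mg/L.
(b) Mass: 36.1 mg/L × 804,000 L = 29,020 g cyanuric acid.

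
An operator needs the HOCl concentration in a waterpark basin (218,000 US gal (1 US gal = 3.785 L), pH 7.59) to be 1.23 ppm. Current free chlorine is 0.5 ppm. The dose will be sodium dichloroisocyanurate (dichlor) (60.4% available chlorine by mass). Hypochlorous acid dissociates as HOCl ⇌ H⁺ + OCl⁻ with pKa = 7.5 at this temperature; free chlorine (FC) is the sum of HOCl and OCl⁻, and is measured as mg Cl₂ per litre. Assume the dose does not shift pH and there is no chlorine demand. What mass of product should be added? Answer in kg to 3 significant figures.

3.06 kg

Volume: 218,000 US gal × 3.785 L/gal = 825,130 L.
[OCl⁻]/[HOCl] = 10^(pH − pKa) = 10^(7.59 − 7.5) = 1.23; fraction as HOCl = 1/(1 + 1.23) = 0.4484.
Free chlorine required for 1.23 ppm HOCl: 1.23 / 0.4484 = 2.743 ppm.
FC to add: 2.743 − 0.5 = 2.243 mg/L as Cl₂.
Cl₂ equivalent: 2.243 mg/L × 825,130 L = 1851 g.
Product at 60.4% available Cl: 1851 / 0.604 = 3064 g.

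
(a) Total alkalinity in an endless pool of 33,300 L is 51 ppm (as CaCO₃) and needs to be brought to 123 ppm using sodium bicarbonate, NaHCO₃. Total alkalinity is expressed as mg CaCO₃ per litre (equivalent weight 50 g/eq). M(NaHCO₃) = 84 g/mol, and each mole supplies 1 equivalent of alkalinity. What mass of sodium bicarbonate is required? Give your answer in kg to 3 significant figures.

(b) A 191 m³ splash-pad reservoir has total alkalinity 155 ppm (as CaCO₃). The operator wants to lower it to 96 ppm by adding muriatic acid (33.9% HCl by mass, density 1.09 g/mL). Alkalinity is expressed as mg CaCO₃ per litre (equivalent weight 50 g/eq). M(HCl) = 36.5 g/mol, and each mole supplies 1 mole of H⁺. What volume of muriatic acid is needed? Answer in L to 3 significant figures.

(a) 4.03 kg; (b) 22.3 L

(a) Alkalinity to add: (123 − 51) = 72 mg/L as CaCO₃ × 33,300 L = 2398 g as CaCO₃.
(a) Equivalents: 2398 g ÷ 50 g/eq = 47.95 eq.
(a) NaHCO₃ supplies 1 eq per mole → 47.95 mol.
(a) Mass: 47.95 mol × 84 g/mol = 4028 g.

(b) Volume: 191 m³ = 191,000 L.
(b) Alkalinity to neutralize: (155 − 96) = 59 mg/L as CaCO₃ × 191,000 L = 11,270 g as CaCO₃.
(b) Equivalents of H⁺ required: 11,270 ÷ 50 g/eq = 225.4 eq = 225.4 mol HCl.
(b) Mass of HCl: 225.4 × 36.5 = 8226 g.
(b) Mass of 33.9% solution: 8226 / 0.339 = 24,270 g.
(b) Volume: 24,270 g ÷ 1.09 g/mL = 22,260 mL.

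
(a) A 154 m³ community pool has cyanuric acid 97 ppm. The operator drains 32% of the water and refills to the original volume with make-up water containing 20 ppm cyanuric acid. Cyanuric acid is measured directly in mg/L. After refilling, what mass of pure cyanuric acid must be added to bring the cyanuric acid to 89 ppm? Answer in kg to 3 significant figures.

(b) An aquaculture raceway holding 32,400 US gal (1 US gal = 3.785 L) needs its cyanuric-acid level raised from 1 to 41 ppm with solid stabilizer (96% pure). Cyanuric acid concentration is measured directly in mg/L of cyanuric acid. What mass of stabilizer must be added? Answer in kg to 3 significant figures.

(a) 2.56 kg; (b) 5.11 kg

(a) Volume: 154 m³ = 154,000 L.
(a) After draining 32% and refilling: 97 × 0.68 + 20 × 0.32 = 72.36 ppm.
(a) Deficit to target: 89 − 72.36 = 16.64 mg/L.
(a) Mass: 16.64 mg/L × 154,000 L = 2563 g cyanuric acid.

(b) Volume: 32,400 US gal × 3.785 L/gal = 122,634 L.
(b) CYA to add: (41 − 1) = 40 mg/L × 122,634 L = 4905 g cyanuric acid.
(b) At 96% purity: 4905 / 0.96 = 5110 g product.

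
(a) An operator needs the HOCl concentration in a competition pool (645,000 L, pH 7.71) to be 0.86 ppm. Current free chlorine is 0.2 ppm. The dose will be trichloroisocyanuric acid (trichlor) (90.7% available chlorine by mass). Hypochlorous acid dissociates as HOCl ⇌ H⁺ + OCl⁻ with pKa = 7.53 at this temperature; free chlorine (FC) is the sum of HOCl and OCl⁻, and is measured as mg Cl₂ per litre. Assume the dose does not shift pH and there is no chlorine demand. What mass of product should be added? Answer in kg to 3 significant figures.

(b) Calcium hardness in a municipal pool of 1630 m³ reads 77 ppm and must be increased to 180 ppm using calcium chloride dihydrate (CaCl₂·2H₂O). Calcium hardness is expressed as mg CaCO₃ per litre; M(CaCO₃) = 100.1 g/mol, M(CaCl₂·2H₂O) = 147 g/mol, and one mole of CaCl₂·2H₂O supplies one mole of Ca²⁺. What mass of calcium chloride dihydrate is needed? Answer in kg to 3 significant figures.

(a) 1.40 kg; (b) 247 kg

(a) [OCl⁻]/[HOCl] = 10^(pH − pKa) = 10^(7.71 − 7.53) = 1.514; fraction as HOCl = 1/(1 + 1.514) = 0.3978.
(a) Free chlorine required for 0.86 ppm HOCl: 0.86 / 0.3978 = 2.162 ppm.
(a) FC to add: 2.162 − 0.2 = 1.962 mg/L as Cl₂.
(a) Cl₂ equivalent: 1.962 mg/L × 645,000 L = 1265 g.
(a) Product at 90.7% available Cl: 1265 / 0.907 = 1395 g.

(b) Volume: 1630 m³ = 1,630,000 L.
(b) Hardness to add: (180 − 77) = 103 mg/L as CaCO₃ × 1,630,000 L = 167,900 g as CaCO₃.
(b) Moles of Ca²⁺ (1 mol Ca²⁺ ≡ 1 mol CaCO₃): 167,900 / 100.1 g/mol = 1677 mol.
(b) Mass of CaCl₂·2H₂O: 1677 × 147 = 246,600 g.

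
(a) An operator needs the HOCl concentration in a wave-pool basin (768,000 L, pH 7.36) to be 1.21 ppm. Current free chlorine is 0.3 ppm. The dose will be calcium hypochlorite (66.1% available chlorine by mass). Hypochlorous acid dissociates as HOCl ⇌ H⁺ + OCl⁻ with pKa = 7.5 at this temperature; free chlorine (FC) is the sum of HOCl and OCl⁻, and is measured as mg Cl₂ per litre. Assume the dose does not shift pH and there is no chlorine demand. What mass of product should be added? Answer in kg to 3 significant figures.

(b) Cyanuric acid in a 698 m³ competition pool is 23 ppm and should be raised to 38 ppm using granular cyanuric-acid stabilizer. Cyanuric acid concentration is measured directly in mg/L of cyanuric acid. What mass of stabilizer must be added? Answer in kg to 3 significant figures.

(a) 2.08 kg; (b) 10.5 kg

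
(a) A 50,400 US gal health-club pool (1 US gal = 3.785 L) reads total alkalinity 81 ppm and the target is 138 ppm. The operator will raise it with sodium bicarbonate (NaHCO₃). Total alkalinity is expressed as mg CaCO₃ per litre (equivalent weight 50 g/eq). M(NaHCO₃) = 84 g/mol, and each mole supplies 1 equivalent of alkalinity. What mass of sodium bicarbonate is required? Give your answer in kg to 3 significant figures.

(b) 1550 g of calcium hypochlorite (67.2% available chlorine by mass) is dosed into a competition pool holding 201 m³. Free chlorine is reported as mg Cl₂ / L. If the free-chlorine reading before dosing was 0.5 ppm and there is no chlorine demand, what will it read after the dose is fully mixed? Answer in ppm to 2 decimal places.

(a) Volume: 50,400 US gal × 3.785 L/gal = 190,764 L.
(a) Alkalinity to add: (138 − 81) = 57 mg/L as CaCO₃ × 190,764 L = 10,870 g as CaCO₃.
(a) Equivalents: 10,870 g ÷ 50 g/eq = 217.5 eq.
(a) NaHCO₃ supplies 1 eq per mole → 217.5 mol.
(a) Mass: 217.5 mol × 84 g/mol = 18,270 g.

(b) Volume: 201 m³ = 201,000 L.
(b) Available chlorine delivered: 1550 g × 0.672 = 1042 g as Cl₂.
(b) Concentration rise: 1042 g / 201,000 L = 5.182 mg/L = 5.18 ppm.
(b) Final FC: 0.5 + 5.18 = 5.68 ppm.

(a) 18.3 kg; (b) 5.68 ppm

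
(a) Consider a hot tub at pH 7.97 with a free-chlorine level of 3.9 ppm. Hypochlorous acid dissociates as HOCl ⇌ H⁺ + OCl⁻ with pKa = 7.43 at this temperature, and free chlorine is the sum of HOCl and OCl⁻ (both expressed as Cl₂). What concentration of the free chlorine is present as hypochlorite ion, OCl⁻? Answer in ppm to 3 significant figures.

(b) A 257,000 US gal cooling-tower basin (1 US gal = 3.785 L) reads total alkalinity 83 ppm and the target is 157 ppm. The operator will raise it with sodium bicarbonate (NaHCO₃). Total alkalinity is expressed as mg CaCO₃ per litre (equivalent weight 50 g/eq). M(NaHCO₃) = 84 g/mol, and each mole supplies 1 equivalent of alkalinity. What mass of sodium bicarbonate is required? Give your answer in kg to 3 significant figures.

(a) [OCl⁻]/[HOCl] = 10^(pH − pKa) = 10^(7.97 − 7.43) = 10^0.54 = 3.467.
(a) Fraction as HOCl = 1 / (1 + 3.467) = 0.2238.
(a) OCl⁻ = (1 − 0.2238) × 3.9 ppm = 3.027 ppm.

(b) Volume: 257,000 US gal × 3.785 L/gal = 972,745 L.
(b) Alkalinity to add: (157 − 83) = 74 mg/L as CaCO₃ × 972,745 L = 71,980 g as CaCO₃.
(b) Equivalents: 71,980 g ÷ 50 g/eq = 1440 eq.
(b) NaHCO₃ supplies 1 eq per mole → 1440 mol.
(b) Mass: 1440 mol × 84 g/mol = 120,900 g.

(a) 3.03 ppm; (b) 121 kg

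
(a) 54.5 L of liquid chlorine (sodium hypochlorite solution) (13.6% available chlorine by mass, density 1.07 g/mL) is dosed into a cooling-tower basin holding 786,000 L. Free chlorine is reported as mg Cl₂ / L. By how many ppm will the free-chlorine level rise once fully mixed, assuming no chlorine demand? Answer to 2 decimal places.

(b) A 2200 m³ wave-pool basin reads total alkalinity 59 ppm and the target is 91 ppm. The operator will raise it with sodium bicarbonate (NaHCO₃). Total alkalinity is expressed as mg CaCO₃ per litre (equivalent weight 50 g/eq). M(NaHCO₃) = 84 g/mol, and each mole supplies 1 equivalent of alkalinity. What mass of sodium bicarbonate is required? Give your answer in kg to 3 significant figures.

(a) Mass of solution: 54.5 L × 1000 mL/L × 1.07 g/mL = 58,320 g.
(a) Available chlorine delivered: 58,320 g × 0.136 = 7931 g as Cl₂.
(a) Concentration rise: 7931 g / 786,000 L = 10.09 mg/L = 10.09 ppm.

(b) Volume: 2200 m³ = 2,200,000 L.
(b) Alkalinity to add: (91 − 59) = 32 mg/L as CaCO₃ × 2,200,000 L = 70,400 g as CaCO₃.
(b) Equivalents: 70,400 g ÷ 50 g/eq = 1408 eq.
(b) NaHCO₃ supplies 1 eq per mole → 1408 mol.
(b) Mass: 1408 mol × 84 g/mol = 118,300 g.

(a) 10.09 ppm; (b) 118 kg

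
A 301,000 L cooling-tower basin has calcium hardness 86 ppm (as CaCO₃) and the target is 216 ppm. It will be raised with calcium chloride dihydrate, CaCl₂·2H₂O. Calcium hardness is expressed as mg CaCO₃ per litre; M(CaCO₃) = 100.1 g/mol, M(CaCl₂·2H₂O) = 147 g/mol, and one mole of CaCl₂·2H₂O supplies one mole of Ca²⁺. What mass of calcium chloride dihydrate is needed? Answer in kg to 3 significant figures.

Hardness to add: (216 − 86) = 130 mg/L as CaCO₃ × 301,000 L = 39,130 g as CaCO₃.
Moles of Ca²⁺ (1 mol Ca²⁺ ≡ 1 mol CaCO₃): 39,130 / 100.1 g/mol = 390.9 mol.
Mass of CaCl₂·2H₂O: 390.9 × 147 = 57,460 g.

57.5 kg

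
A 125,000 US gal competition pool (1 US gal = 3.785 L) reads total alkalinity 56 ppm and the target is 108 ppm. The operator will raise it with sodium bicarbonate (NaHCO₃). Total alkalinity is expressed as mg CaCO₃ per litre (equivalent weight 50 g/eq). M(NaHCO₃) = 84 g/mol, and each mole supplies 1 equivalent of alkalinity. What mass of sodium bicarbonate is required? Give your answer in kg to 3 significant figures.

Volume: 125,000 US gal × 3.785 L/gal = 473,125 L.
Alkalinity to add: (108 − 56) = 52 mg/L as CaCO₃ × 473,125 L = 24,600 g as CaCO₃.
Equivalents: 24,600 g ÷ 50 g/eq = 492.1 eq.
NaHCO₃ supplies 1 eq per mole → 492.1 mol.
Mass: 492.1 mol × 84 g/mol = 41,330 g.

41.3 kg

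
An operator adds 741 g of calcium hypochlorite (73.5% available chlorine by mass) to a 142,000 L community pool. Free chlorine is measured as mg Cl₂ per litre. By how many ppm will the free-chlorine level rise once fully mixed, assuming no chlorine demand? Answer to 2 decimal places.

3.84 ppm

Available chlorine delivered: 741 g × 0.735 = 544.6 g as Cl₂.
Concentration rise: 544.6 g / 142,000 L = 3.835 mg/L = 3.84 ppm.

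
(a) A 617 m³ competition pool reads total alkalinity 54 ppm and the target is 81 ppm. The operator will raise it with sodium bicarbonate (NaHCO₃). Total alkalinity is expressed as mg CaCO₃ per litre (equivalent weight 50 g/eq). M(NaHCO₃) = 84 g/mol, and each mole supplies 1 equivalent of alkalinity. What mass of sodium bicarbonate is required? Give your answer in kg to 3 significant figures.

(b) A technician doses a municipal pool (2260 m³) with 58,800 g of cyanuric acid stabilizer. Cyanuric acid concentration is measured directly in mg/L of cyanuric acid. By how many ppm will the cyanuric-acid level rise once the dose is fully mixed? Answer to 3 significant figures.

(a) Volume: 617 m³ = 617,000 L.
(a) Alkalinity to add: (81 − 54) = 27 mg/L as CaCO₃ × 617,000 L = 16,660 g as CaCO₃.
(a) Equivalents: 16,660 g ÷ 50 g/eq = 333.2 eq.
(a) NaHCO₃ supplies 1 eq per mole → 333.2 mol.
(a) Mass: 333.2 mol × 84 g/mol = 27,990 g.

(b) Volume: 2260 m³ = 2,260,000 L.
(b) Rise: 58,800 g / 2,260,000 L × 1000 = 26.02 mg/L.

(a) 28.0 kg; (b) 26.0 ppm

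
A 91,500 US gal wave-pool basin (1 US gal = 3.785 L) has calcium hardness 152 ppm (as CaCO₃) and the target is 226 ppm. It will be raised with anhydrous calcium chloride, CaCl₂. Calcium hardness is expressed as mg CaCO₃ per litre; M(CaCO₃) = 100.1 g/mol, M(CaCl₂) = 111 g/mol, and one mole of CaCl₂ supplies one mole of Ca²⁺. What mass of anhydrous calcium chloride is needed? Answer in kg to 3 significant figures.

Volume: 91,500 US gal × 3.785 L/gal = 346,328 L.
Hardness to add: (226 − 152) = 74 mg/L as CaCO₃ × 346,328 L = 25,630 g as CaCO₃.
Moles of Ca²⁺ (1 mol Ca²⁺ ≡ 1 mol CaCO₃): 25,630 / 100.1 g/mol = 256 mol.
Mass of CaCl₂: 256 × 111 = 28,420 g.

28.4 kg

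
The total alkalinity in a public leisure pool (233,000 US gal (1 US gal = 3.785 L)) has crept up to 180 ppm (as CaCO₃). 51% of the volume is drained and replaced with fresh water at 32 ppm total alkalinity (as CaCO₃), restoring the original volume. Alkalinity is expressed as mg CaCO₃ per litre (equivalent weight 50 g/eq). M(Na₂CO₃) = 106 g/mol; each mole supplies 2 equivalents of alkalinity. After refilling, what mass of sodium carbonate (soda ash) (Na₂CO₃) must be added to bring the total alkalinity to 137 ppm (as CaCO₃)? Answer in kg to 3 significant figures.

30.4 kg

Volume: 233,000 US gal × 3.785 L/gal = 881,905 L.
After draining 51% and refilling: 180 × 0.49 + 32 × 0.51 = 104.52 ppm.
Deficit to target: 137 − 104.52 = 32.48 mg/L.
As CaCO₃: 32.48 mg/L × 881,905 L = 28,640 g; ÷ 50 g/eq ÷ 2 = 286.4 mol Na₂CO₃.
Mass: 286.4 × 106 = 30,360 g.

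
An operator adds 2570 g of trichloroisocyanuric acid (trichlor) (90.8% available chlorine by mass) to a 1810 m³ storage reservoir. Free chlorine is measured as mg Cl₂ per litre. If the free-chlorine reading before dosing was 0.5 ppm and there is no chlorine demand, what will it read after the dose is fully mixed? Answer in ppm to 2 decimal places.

1.79 ppm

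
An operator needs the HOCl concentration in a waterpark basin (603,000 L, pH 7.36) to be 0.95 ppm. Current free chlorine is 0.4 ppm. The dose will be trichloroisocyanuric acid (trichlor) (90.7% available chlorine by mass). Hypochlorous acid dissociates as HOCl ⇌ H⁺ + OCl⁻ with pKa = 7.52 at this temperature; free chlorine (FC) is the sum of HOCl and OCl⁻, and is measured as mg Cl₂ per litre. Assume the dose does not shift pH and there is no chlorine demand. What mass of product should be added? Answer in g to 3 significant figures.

803 g

[OCl⁻]/[HOCl] = 10^(pH − pKa) = 10^(7.36 − 7.52) = 0.6918; fraction as HOCl = 1/(1 + 0.6918) = 0.5911.
Free chlorine required for 0.95 ppm HOCl: 0.95 / 0.5911 = 1.607 ppm.
FC to add: 1.607 − 0.4 = 1.207 mg/L as Cl₂.
Cl₂ equivalent: 1.207 mg/L × 603,000 L = 728 g.
Product at 90.7% available Cl: 728 / 0.907 = 802.6 g.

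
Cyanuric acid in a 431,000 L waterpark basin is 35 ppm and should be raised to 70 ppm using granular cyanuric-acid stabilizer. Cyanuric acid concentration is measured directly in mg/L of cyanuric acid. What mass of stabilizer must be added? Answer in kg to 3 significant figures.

15.1 kg

CYA to add: (70 − 35) = 35 mg/L × 431,000 L = 15,080 g cyanuric acid.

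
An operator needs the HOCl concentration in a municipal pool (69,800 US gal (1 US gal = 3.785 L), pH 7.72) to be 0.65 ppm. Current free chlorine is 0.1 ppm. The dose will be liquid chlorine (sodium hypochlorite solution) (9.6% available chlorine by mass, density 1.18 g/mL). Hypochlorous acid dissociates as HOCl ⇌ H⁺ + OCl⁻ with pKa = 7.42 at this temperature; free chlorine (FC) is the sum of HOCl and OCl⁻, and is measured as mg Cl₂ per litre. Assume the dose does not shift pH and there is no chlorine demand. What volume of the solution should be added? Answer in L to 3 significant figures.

Volume: 69,800 US gal × 3.785 L/gal = 264,193 L.
[OCl⁻]/[HOCl] = 10^(pH − pKa) = 10^(7.72 − 7.42) = 1.995; fraction as HOCl = 1/(1 + 1.995) = 0.3339.
Free chlorine required for 0.65 ppm HOCl: 0.65 / 0.3339 = 1.947 ppm.
FC to add: 1.947 − 0.1 = 1.847 mg/L as Cl₂.
Cl₂ equivalent: 1.847 mg/L × 264,193 L = 487.9 g.
Product at 9.6% available Cl: 487.9 / 0.096 = 5083 g.
Volume: 5083 g ÷ 1.18 g/mL = 4307 mL.

4.31 L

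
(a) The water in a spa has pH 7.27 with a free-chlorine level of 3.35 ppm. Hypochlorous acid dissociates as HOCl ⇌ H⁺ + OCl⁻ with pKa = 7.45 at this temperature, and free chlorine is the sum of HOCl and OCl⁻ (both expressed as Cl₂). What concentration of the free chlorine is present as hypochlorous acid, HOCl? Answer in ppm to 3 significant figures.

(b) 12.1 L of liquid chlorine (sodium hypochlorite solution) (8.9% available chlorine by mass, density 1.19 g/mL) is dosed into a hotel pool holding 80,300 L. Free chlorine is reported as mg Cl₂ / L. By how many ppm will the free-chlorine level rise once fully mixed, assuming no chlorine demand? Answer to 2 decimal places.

(a) [OCl⁻]/[HOCl] = 10^(pH − pKa) = 10^(7.27 − 7.45) = 10^-0.18 = 0.6607.
(a) Fraction as HOCl = 1 / (1 + 0.6607) = 0.6022.
(a) HOCl = 0.6022 × 3.35 ppm = 2.017 ppm.

(b) Mass of solution: 12.1 L × 1000 mL/L × 1.19 g/mL = 14,400 g.
(b) Available chlorine delivered: 14,400 g × 0.089 = 1282 g as Cl₂.
(b) Concentration rise: 1282 g / 80,300 L = 15.96 mg/L = 15.96 ppm.

(a) 2.02 ppm; (b) 15.96 ppm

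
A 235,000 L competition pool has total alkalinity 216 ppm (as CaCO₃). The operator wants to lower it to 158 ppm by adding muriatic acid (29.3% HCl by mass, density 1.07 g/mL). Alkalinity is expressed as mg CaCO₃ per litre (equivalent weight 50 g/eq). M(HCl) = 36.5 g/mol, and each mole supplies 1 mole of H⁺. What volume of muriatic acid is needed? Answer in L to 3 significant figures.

Alkalinity to neutralize: (216 − 158) = 58 mg/L as CaCO₃ × 235,000 L = 13,630 g as CaCO₃.
Equivalents of H⁺ required: 13,630 ÷ 50 g/eq = 272.6 eq = 272.6 mol HCl.
Mass of HCl: 272.6 × 36.5 = 9950 g.
Mass of 29.3% solution: 9950 / 0.293 = 33,960 g.
Volume: 33,960 g ÷ 1.07 g/mL = 31,740 mL.

31.7 L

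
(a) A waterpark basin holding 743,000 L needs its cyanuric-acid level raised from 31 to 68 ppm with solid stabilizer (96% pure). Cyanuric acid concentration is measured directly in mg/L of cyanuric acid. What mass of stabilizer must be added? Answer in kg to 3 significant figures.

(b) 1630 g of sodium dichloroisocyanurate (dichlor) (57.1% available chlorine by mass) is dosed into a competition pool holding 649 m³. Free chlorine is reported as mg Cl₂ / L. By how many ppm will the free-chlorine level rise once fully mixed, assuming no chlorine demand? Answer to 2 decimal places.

(a) CYA to add: (68 − 31) = 37 mg/L × 743,000 L = 27,490 g cyanuric acid.
(a) At 96% purity: 27,490 / 0.96 = 28,640 g product.

(b) Volume: 649 m³ = 649,000 L.
(b) Available chlorine delivered: 1630 g × 0.571 = 930.7 g as Cl₂.
(b) Concentration rise: 930.7 g / 649,000 L = 1.434 mg/L = 1.43 ppm.

(a) 28.6 kg; (b) 1.43 ppm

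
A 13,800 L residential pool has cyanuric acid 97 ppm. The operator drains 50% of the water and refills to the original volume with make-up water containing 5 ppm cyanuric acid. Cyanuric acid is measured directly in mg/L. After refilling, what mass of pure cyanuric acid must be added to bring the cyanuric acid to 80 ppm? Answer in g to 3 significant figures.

400 g

After draining 50% and refilling: 97 × 0.50 + 5 × 0.50 = 51 ppm.
Deficit to target: 80 − 51 = 29 mg/L.
Mass: 29 mg/L × 13,800 L = 400.2 g cyanuric acid.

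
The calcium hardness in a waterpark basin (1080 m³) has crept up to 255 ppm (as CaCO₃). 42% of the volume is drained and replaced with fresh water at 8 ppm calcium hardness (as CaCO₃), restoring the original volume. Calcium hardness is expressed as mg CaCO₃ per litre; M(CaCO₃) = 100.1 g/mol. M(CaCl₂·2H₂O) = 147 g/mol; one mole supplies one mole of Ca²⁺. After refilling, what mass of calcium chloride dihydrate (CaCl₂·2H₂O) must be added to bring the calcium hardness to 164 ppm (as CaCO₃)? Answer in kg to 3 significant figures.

20.2 kg

Volume: 1080 m³ = 1,080,000 L.
After draining 42% and refilling: 255 × 0.58 + 8 × 0.42 = 151.26 ppm.
Deficit to target: 164 − 151.26 = 12.74 mg/L.
As CaCO₃: 12.74 mg/L × 1,080,000 L = 13,760 g; ÷ 100.1 = 137.5 mol Ca²⁺.
Mass: 137.5 × 147 = 20,210 g.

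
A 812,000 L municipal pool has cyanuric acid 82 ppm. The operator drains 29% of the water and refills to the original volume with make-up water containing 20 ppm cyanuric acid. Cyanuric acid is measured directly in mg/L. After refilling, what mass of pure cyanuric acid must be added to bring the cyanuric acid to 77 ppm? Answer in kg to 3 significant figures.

10.5 kg

After draining 29% and refilling: 82 × 0.71 + 20 × 0.29 = 64.02 ppm.
Deficit to target: 77 − 64.02 = 12.98 mg/L.
Mass: 12.98 mg/L × 812,000 L = 10,540 g cyanuric acid.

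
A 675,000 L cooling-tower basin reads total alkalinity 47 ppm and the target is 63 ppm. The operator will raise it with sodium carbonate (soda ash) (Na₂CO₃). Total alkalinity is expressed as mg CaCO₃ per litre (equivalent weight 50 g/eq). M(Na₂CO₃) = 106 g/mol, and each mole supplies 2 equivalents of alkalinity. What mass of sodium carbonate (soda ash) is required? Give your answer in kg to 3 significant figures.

11.4 kg

Alkalinity to add: (63 − 47) = 16 mg/L as CaCO₃ × 675,000 L = 10,800 g as CaCO₃.
Equivalents: 10,800 g ÷ 50 g/eq = 216 eq.
Each mole of Na₂CO₃ supplies 2 eq, so 216 / 2 = 108 mol.
Mass: 108 mol × 106 g/mol = 11,450 g.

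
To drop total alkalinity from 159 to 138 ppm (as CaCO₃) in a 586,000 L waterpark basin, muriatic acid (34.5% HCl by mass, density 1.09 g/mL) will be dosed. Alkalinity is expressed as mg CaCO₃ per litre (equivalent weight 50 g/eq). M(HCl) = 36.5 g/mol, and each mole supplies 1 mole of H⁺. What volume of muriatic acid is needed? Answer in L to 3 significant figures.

Alkalinity to neutralize: (159 − 138) = 21 mg/L as CaCO₃ × 586,000 L = 12,310 g as CaCO₃.
Equivalents of H⁺ required: 12,310 ÷ 50 g/eq = 246.1 eq = 246.1 mol HCl.
Mass of HCl: 246.1 × 36.5 = 8983 g.
Mass of 34.5% solution: 8983 / 0.345 = 26,040 g.
Volume: 26,040 g ÷ 1.09 g/mL = 23,890 mL.

23.9 L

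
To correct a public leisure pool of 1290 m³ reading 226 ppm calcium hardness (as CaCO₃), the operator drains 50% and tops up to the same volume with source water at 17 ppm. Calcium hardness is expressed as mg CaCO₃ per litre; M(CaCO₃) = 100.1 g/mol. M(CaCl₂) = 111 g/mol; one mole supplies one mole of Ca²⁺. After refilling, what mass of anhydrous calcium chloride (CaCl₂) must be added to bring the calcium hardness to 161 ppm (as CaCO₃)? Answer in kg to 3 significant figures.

56.5 kg

Volume: 1290 m³ = 1,290,000 L.
After draining 50% and refilling: 226 × 0.50 + 17 × 0.50 = 121.5 ppm.
Deficit to target: 161 − 121.5 = 39.5 mg/L.
As CaCO₃: 39.5 mg/L × 1,290,000 L = 50,960 g; ÷ 100.1 = 509 mol Ca²⁺.
Mass: 509 × 111 = 56,500 g.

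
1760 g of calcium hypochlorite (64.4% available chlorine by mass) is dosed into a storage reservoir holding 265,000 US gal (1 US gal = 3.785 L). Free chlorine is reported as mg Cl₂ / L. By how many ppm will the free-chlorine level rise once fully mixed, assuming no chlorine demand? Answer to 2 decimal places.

Volume: 265,000 US gal × 3.785 L/gal = 1,003,025 L.
Available chlorine delivered: 1760 g × 0.644 = 1133 g as Cl₂.
Concentration rise: 1133 g / 1,003,025 L = 1.13 mg/L = 1.13 ppm.

1.13 ppm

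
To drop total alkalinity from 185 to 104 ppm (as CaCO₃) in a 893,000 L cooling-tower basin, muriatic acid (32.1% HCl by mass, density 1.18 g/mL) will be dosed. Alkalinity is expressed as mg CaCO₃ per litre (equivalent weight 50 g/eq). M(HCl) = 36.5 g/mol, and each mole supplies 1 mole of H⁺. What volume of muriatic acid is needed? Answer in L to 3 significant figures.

139 L

Alkalinity to neutralize: (185 − 104) = 81 mg/L as CaCO₃ × 893,000 L = 72,330 g as CaCO₃.
Equivalents of H⁺ required: 72,330 ÷ 50 g/eq = 1447 eq = 1447 mol HCl.
Mass of HCl: 1447 × 36.5 = 52,800 g.
Mass of 32.1% solution: 52,800 / 0.321 = 164,500 g.
Volume: 164,500 g ÷ 1.18 g/mL = 139,400 mL.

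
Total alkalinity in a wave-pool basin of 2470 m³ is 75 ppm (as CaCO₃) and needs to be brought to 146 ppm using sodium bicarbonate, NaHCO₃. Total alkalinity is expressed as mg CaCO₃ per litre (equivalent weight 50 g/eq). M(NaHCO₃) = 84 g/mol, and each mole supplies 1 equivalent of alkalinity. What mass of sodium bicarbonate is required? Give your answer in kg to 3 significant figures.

Volume: 2470 m³ = 2,470,000 L.
Alkalinity to add: (146 − 75) = 71 mg/L as CaCO₃ × 2,470,000 L = 175,400 g as CaCO₃.
Equivalents: 175,400 g ÷ 50 g/eq = 3507 eq.
NaHCO₃ supplies 1 eq per mole → 3507 mol.
Mass: 3507 mol × 84 g/mol = 294,600 g.

295 kg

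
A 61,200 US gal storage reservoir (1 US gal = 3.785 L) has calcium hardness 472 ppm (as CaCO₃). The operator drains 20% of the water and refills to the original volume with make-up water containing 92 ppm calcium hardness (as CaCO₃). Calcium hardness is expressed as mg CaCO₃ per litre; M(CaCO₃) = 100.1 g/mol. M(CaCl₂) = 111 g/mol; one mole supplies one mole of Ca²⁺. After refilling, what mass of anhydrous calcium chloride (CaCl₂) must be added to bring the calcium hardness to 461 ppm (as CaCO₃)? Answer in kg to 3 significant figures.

16.7 kg

Volume: 61,200 US gal × 3.785 L/gal = 231,642 L.
After draining 20% and refilling: 472 × 0.80 + 92 × 0.20 = 396 ppm.
Deficit to target: 461 − 396 = 65 mg/L.
As CaCO₃: 65 mg/L × 231,642 L = 15,060 g; ÷ 100.1 = 150.4 mol Ca²⁺.
Mass: 150.4 × 111 = 16,700 g.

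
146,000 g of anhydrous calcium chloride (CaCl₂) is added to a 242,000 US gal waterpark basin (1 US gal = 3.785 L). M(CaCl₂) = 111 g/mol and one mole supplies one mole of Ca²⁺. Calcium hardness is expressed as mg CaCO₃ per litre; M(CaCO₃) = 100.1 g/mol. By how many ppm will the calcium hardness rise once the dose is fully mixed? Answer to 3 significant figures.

144 ppm

Volume: 242,000 US gal × 3.785 L/gal = 915,970 L.
Moles of Ca²⁺: 146,000 g ÷ 111 g/mol = 1315 mol.
As CaCO₃: 1315 mol × 100.1 g/mol = 131,700 g.
Rise: 131,700 g / 915,970 L × 1000 = 143.7 mg/L.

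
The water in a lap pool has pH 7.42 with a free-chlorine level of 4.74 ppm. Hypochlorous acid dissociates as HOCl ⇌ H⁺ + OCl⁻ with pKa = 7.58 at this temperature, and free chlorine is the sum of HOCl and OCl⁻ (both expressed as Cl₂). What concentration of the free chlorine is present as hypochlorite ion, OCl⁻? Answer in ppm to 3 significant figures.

1.94 ppm

[OCl⁻]/[HOCl] = 10^(pH − pKa) = 10^(7.42 − 7.58) = 10^-0.16 = 0.6918.
Fraction as HOCl = 1 / (1 + 0.6918) = 0.5911.
OCl⁻ = (1 − 0.5911) × 4.74 ppm = 1.938 ppm.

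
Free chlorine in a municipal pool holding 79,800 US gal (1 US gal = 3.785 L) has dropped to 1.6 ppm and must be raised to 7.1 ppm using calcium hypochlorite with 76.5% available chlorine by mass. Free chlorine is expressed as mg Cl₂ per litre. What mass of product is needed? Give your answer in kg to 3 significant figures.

2.17 kg

Volume: 79,800 US gal × 3.785 L/gal = 302,043 L.
Chlorine deficit: 7.1 − 1.6 = 5.5 ppm = 5.5 mg/L as Cl₂.
Cl₂ equivalent needed: 5.5 mg/L × 302,043 L = 1,661,000 mg = 1661 g.
Product at 76.5% available chlorine: 1661 / 0.765 = 2172 g.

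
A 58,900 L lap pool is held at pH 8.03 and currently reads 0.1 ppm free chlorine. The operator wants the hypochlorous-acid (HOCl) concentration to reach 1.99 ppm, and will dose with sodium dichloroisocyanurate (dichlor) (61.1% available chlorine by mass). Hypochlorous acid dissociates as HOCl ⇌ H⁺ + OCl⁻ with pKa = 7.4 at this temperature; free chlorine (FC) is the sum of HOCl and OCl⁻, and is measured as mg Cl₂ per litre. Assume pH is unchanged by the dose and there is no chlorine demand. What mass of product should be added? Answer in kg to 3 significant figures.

[OCl⁻]/[HOCl] = 10^(pH − pKa) = 10^(8.03 − 7.4) = 4.266; fraction as HOCl = 1/(1 + 4.266) = 0.1899.
Free chlorine required for 1.99 ppm HOCl: 1.99 / 0.1899 = 10.48 ppm.
FC to add: 10.48 − 0.1 = 10.38 mg/L as Cl₂.
Cl₂ equivalent: 10.38 mg/L × 58,900 L = 611.3 g.
Product at 61.1% available Cl: 611.3 / 0.611 = 1001 g.

1.00 kg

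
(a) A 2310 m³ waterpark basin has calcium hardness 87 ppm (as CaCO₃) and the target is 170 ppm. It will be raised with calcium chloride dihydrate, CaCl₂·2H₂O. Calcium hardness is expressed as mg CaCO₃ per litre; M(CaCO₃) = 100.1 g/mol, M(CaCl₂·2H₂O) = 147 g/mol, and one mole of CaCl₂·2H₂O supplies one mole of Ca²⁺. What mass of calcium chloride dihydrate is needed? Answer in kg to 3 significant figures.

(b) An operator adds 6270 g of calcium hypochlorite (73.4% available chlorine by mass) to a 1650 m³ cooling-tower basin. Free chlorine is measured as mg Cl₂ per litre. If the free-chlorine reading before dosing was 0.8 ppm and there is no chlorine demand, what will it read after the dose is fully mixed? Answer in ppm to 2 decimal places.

(a) 282 kg; (b) 3.59 ppm

(a) Volume: 2310 m³ = 2,310,000 L.
(a) Hardness to add: (170 − 87) = 83 mg/L as CaCO₃ × 2,310,000 L = 191,700 g as CaCO₃.
(a) Moles of Ca²⁺ (1 mol Ca²⁺ ≡ 1 mol CaCO₃): 191,700 / 100.1 g/mol = 1915 mol.
(a) Mass of CaCl₂·2H₂O: 1915 × 147 = 281,600 g.

(b) Volume: 1650 m³ = 1,650,000 L.
(b) Available chlorine delivered: 6270 g × 0.734 = 4602 g as Cl₂.
(b) Concentration rise: 4602 g / 1,650,000 L = 2.789 mg/L = 2.79 ppm.
(b) Final FC: 0.8 + 2.79 = 3.59 ppm.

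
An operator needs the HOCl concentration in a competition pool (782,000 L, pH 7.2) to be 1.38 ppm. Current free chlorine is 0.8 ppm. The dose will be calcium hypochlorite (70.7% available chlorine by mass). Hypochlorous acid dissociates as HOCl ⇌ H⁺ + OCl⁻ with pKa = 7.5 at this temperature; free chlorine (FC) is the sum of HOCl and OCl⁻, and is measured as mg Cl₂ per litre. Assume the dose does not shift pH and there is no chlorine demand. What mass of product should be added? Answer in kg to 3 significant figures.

1.41 kg

[OCl⁻]/[HOCl] = 10^(pH − pKa) = 10^(7.2 − 7.5) = 0.5012; fraction as HOCl = 1/(1 + 0.5012) = 0.6661.
Free chlorine required for 1.38 ppm HOCl: 1.38 / 0.6661 = 2.072 ppm.
FC to add: 2.072 − 0.8 = 1.272 mg/L as Cl₂.
Cl₂ equivalent: 1.272 mg/L × 782,000 L = 994.4 g.
Product at 70.7% available Cl: 994.4 / 0.707 = 1407 g.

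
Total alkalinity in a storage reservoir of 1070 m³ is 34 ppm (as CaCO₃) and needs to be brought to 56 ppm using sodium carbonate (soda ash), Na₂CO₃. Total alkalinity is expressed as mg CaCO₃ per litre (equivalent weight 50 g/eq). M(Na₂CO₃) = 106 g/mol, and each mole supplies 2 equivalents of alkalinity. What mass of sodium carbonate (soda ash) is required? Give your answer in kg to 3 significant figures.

Volume: 1070 m³ = 1,070,000 L.
Alkalinity to add: (56 − 34) = 22 mg/L as CaCO₃ × 1,070,000 L = 23,540 g as CaCO₃.
Equivalents: 23,540 g ÷ 50 g/eq = 470.8 eq.
Each mole of Na₂CO₃ supplies 2 eq, so 470.8 / 2 = 235.4 mol.
Mass: 235.4 mol × 106 g/mol = 24,950 g.

25.0 kg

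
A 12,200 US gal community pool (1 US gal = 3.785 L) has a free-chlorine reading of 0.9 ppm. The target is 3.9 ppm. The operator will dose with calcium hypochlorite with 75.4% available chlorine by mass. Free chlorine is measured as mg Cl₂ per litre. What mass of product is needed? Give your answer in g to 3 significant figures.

Volume: 12,200 US gal × 3.785 L/gal = 46,177 L.
Chlorine deficit: 3.9 − 0.9 = 3 ppm = 3 mg/L as Cl₂.
Cl₂ equivalent needed: 3 mg/L × 46,177 L = 138,500 mg = 138.5 g.
Product at 75.4% available chlorine: 138.5 / 0.754 = 183.7 g.

184 g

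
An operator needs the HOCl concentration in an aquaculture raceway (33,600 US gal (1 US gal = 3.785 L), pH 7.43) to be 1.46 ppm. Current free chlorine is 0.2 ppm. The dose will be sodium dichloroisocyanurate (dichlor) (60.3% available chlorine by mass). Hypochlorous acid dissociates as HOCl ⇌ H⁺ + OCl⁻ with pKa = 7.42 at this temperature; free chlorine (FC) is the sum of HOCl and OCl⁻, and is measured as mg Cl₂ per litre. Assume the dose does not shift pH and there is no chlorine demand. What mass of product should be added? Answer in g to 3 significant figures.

Volume: 33,600 US gal × 3.785 L/gal = 127,176 L.
[OCl⁻]/[HOCl] = 10^(pH − pKa) = 10^(7.43 − 7.42) = 1.023; fraction as HOCl = 1/(1 + 1.023) = 0.4942.
Free chlorine required for 1.46 ppm HOCl: 1.46 / 0.4942 = 2.954 ppm.
FC to add: 2.954 − 0.2 = 2.754 mg/L as Cl₂.
Cl₂ equivalent: 2.754 mg/L × 127,176 L = 350.2 g.
Product at 60.3% available Cl: 350.2 / 0.603 = 580.8 g.

581 g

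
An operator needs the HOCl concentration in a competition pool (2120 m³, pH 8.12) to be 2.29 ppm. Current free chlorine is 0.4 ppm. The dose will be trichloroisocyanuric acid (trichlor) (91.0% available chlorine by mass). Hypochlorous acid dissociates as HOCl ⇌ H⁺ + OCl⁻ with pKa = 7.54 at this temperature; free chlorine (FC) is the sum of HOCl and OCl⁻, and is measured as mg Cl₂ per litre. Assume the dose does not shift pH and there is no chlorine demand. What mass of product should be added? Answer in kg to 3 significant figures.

24.7 kg

Volume: 2120 m³ = 2,120,000 L.
[OCl⁻]/[HOCl] = 10^(pH − pKa) = 10^(8.12 − 7.54) = 3.802; fraction as HOCl = 1/(1 + 3.802) = 0.2083.
Free chlorine required for 2.29 ppm HOCl: 2.29 / 0.2083 = 11 ppm.
FC to add: 11 − 0.4 = 10.6 mg/L as Cl₂.
Cl₂ equivalent: 10.6 mg/L × 2,120,000 L = 22,460 g.
Product at 91.0% available Cl: 22,460 / 0.91 = 24,690 g.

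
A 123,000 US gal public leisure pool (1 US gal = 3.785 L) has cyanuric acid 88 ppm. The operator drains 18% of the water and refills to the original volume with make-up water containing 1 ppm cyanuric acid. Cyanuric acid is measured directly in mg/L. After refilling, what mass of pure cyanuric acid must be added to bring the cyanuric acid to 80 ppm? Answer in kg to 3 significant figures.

3.57 kg

Volume: 123,000 US gal × 3.785 L/gal = 465,555 L.
After draining 18% and refilling: 88 × 0.82 + 1 × 0.18 = 72.34 ppm.
Deficit to target: 80 − 72.34 = 7.66 mg/L.
Mass: 7.66 mg/L × 465,555 L = 3566 g cyanuric acid.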